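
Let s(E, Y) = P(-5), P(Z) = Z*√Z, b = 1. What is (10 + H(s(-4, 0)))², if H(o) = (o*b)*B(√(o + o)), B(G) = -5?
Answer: -3025 + 500*I*√5 ≈ -3025.0 + 1118.0*I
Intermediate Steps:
P(Z) = Z^(3/2)
s(E, Y) = -5*I*√5 (s(E, Y) = (-5)^(3/2) = -5*I*√5)
H(o) = -5*o (H(o) = (o*1)*(-5) = o*(-5) = -5*o)
(10 + H(s(-4, 0)))² = (10 - (-25)*I*√5)² = (10 + 25*I*√5)²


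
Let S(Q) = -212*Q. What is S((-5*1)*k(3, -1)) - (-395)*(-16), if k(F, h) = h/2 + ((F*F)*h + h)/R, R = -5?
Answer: -4730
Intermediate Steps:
k(F, h) = 3*h/10 - h*F²/5 (k(F, h) = h/2 + ((F*F)*h + h)/(-5) = h*(½) + (F²*h + h)*(-⅕) = h/2 + (h*F² + h)*(-⅕) = h/2 + (h + h*F²)*(-⅕) = h/2 + (-h/5 - h*F²/5) = 3*h/10 - h*F²/5)
S((-5*1)*k(3, -1)) - (-395)*(-16) = -212*(-5*1)*(⅒)*(-1)*(3 - 2*3²) - (-395)*(-16) = -(-1060)*(⅒)*(-1)*(3 - 2*9) - 1*6320 = -(-1060)*(⅒)*(-1)*(3 - 18) - 6320 = -(-1060)*(⅒)*(-1)*(-15) - 6320 = -(-1060)*3/2 - 6320 = -212*(-15/2) - 6320 = 1590 - 6320 = -4730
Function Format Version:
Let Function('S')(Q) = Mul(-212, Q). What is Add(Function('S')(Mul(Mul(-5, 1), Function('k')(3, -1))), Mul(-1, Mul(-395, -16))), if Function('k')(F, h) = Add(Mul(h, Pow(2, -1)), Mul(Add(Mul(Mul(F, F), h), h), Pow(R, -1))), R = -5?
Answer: -4730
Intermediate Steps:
Function('k')(F, h) = Add(Mul(Rational(3, 10), h), Mul(Rational(-1, 5), h, Pow(F, 2))) (Function('k')(F, h) = Add(Mul(h, Pow(2, -1)), Mul(Add(Mul(Mul(F, F), h), h), Pow(-5, -1))) = Add(Mul(h, Rational(1, 2)), Mul(Add(Mul(Pow(F, 2), h), h), Rational(-1, 5))) = Add(Mul(Rational(1, 2), h), Mul(Add(Mul(h, Pow(F, 2)), h), Rational(-1, 5))) = Add(Mul(Rational(1, 2), h), Mul(Add(h, Mul(h, Pow(F, 2))), Rational(-1, 5))) = Add(Mul(Rational(1, 2), h), Add(Mul(Rational(-1, 5), h), Mul(Rational(-1, 5), h, Pow(F, 2)))) = Add(Mul(Rational(3, 10), h), Mul(Rational(-1, 5), h, Pow(F, 2))))
Add(Function('S')(Mul(Mul(-5, 1), Function('k')(3, -1))), Mul(-1, Mul(-395, -16))) = Add(Mul(-212, Mul(Mul(-5, 1), Mul(Rational(1, 10), -1, Add(3, Mul(-2, Pow(3, 2)))))), Mul(-1, Mul(-395, -16))) = Add(Mul(-212, Mul(-5, Mul(Rational(1, 10), -1, Add(3, Mul(-2, 9))))), Mul(-1, 6320)) = Add(Mul(-212, Mul(-5, Mul(Rational(1, 10), -1, Add(3, -18)))), -6320) = Add(Mul(-212, Mul(-5, Mul(Rational(1, 10), -1, -15))), -6320) = Add(Mul(-212, Mul(-5, Rational(3, 2))), -6320) = Add(Mul(-212, Rational(-15, 2)), -6320) = Add(1590, -6320) = -4730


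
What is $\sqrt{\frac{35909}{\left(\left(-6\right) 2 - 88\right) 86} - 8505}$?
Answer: $\frac{i \sqrt{6293386174}}{860} \approx 92.245 i$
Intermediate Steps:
$\sqrt{\frac{35909}{\left(\left(-6\right) 2 - 88\right) 86} - 8505} = \sqrt{\frac{35909}{\left(-12 - 88\right) 86} - 8505} = \sqrt{\frac{35909}{\left(-100\right) 86} - 8505} = \sqrt{\frac{35909}{-8600} - 8505} = \sqrt{35909 \left(- \frac{1}{8600}\right) - 8505} = \sqrt{- \frac{35909}{8600} - 8505} = \sqrt{- \frac{73178909}{8600}} = \frac{i \sqrt{6293386174}}{860}$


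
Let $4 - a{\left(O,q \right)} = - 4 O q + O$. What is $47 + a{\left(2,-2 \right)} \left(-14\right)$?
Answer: $243$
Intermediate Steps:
$a{\left(O,q \right)} = 4 - O + 4 O q$ ($a{\left(O,q \right)} = 4 - \left(- 4 O q + O\right) = 4 - \left(O - 4 O q\right) = 4 + \left(- O + 4 O q\right) = 4 - O + 4 O q$)
$47 + a{\left(2,-2 \right)} \left(-14\right) = 47 + \left(4 - 2 + 4 \cdot 2 \left(-2\right)\right) \left(-14\right) = 47 + \left(4 - 2 - 16\right) \left(-14\right) = 47 - -196 = 47 + 196 = 243$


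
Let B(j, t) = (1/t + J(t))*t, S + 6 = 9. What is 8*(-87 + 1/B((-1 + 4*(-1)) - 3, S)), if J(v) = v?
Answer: -3476/5 ≈ -695.20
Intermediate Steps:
S = 3 (S = -6 + 9 = 3)
B(j, t) = t*(t + 1/t) (B(j, t) = (1/t + t)*t = (t + 1/t)*t = t*(t + 1/t))
8*(-87 + 1/B((-1 + 4*(-1)) - 3, S)) = 8*(-87 + 1/(1 + 3²)) = 8*(-87 + 1/(1 + 9)) = 8*(-87 + 1/10) = 8*(-87 + ⅒) = 8*(-869/10) = -3476/5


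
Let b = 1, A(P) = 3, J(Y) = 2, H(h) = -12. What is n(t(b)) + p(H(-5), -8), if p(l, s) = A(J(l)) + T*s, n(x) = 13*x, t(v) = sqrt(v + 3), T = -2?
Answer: 45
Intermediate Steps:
t(v) = sqrt(3 + v)
p(l, s) = 3 - 2*s
n(t(b)) + p(H(-5), -8) = 13*sqrt(3 + 1) + (3 - 2*(-8)) = 13*sqrt(4) + (3 + 16) = 13*2 + 19 = 26 + 19 = 45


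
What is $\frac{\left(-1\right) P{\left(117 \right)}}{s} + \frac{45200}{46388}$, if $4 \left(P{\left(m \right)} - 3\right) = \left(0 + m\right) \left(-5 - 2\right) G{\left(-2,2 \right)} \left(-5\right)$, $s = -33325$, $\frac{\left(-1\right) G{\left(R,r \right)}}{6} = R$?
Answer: $\frac{519076436}{386470025} \approx 1.3431$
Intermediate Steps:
$G{\left(R,r \right)} = - 6 R$
$P{\left(m \right)} = 3 + 105 m$ ($P{\left(m \right)} = 3 + \frac{\left(0 + m\right) \left(-5 - 2\right) \left(\left(-6\right) \left(-2\right)\right) \left(-5\right)}{4} = 3 + \frac{m \left(-7\right) 12 \left(-5\right)}{4} = 3 + \frac{- 7 m 12 \left(-5\right)}{4} = 3 + \frac{- 84 m \left(-5\right)}{4} = 3 + \frac{420 m}{4} = 3 + 105 m$)
$\frac{\left(-1\right) P{\left(117 \right)}}{s} + \frac{45200}{46388} = \frac{\left(-1\right) \left(3 + 105 \cdot 117\right)}{-33325} + \frac{45200}{46388} = - (3 + 12285) \left(- \frac{1}{33325}\right) + 45200 \cdot \frac{1}{46388} = \left(-1\right) 12288 \left(- \frac{1}{33325}\right) + \frac{11300}{11597} = \left(-12288\right) \left(- \frac{1}{33325}\right) + \frac{11300}{11597} = \frac{12288}{33325} + \frac{11300}{11597} = \frac{519076436}{386470025}$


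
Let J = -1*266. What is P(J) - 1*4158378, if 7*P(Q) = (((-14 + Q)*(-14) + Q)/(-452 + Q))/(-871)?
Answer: -1300279058181/312689 ≈ -4.1584e+6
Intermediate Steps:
J = -266
P(Q) = -(196 - 13*Q)/(6097*(-452 + Q)) (P(Q) = ((((-14 + Q)*(-14) + Q)/(-452 + Q))/(-871))/7 = ((((196 - 14*Q) + Q)/(-452 + Q))*(-1/871))/7 = (((196 - 13*Q)/(-452 + Q))*(-1/871))/7 = (-(196 - 13*Q)/(871*(-452 + Q)))/7 = -(196 - 13*Q)/(6097*(-452 + Q)))
P(J) - 1*4158378 = (-196 + 13*(-266))/(6097*(-452 - 266)) - 1*4158378 = (1/6097)*(-196 - 3458)/(-718) - 4158378 = (1/6097)*(-1/718)*(-3654) - 4158378 = 261/312689 - 4158378 = -1300279058181/312689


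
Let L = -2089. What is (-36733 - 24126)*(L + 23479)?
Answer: -1301774010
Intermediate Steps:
(-36733 - 24126)*(L + 23479) = (-36733 - 24126)*(-2089 + 23479) = -60859*21390 = -1301774010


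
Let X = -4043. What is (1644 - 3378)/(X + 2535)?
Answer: 867/754 ≈ 1.1499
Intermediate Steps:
(1644 - 3378)/(X + 2535) = (1644 - 3378)/(-4043 + 2535) = -1734/(-1508) = -1734*(-1/1508) = 867/754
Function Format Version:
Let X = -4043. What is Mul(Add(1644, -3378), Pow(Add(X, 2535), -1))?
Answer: Rational(867, 754) ≈ 1.1499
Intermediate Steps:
Mul(Add(1644, -3378), Pow(Add(X, 2535), -1)) = Mul(Add(1644, -3378), Pow(Add(-4043, 2535), -1)) = Mul(-1734, Pow(-1508, -1)) = Mul(-1734, Rational(-1, 1508)) = Rational(867, 754)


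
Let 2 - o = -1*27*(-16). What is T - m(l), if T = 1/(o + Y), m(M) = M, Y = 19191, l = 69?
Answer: -1294508/18761 ≈ -69.000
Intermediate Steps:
o = -430 (o = 2 - (-1*27)*(-16) = 2 - (-27)*(-16) = 2 - 1*432 = 2 - 432 = -430)
T = 1/18761 (T = 1/(-430 + 19191) = 1/18761 ≈ 5.3302e-5)
T - m(l) = 1/18761 - 1*69 = 1/18761 - 69 = -1294508/18761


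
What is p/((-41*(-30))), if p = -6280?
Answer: -628/123 ≈ -5.1057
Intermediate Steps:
p/((-41*(-30))) = -6280/((-41*(-30))) = -6280/1230 = -6280*1/1230 = -628/123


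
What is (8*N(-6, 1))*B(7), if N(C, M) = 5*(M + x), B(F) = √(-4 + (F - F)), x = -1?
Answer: 0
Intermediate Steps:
B(F) = 2*I (B(F) = √(-4 + 0) = √(-4) = 2*I)
N(C, M) = -5 + 5*M (N(C, M) = 5*(M - 1) = 5*(-1 + M) = -5 + 5*M)
(8*N(-6, 1))*B(7) = (8*(-5 + 5*1))*(2*I) = (8*(-5 + 5))*(2*I) = (8*0)*(2*I) = 0*(2*I) = 0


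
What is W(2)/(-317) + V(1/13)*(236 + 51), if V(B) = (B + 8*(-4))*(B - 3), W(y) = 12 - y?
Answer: 1434737140/53573 ≈ 26781.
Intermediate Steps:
V(B) = (-32 + B)*(-3 + B) (V(B) = (B - 32)*(-3 + B) = (-32 + B)*(-3 + B))
W(2)/(-317) + V(1/13)*(236 + 51) = (12 - 1*2)/(-317) + (96 + (1/13)**2 - 35/13)*(236 + 51) = (12 - 2)*(-1/317) + (96 + (1*(1/13))**2 - 35/13)*287 = 10*(-1/317) + (96 + (1/13)**2 - 35*1/13)*287 = -10/317 + (96 + 1/169 - 35/13)*287 = -10/317 + (15770/169)*287 = -10/317 + 4525990/169 = 1434737140/53573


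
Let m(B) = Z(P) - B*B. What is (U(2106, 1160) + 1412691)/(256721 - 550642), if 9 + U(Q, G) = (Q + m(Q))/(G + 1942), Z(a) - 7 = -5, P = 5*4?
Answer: -2188853218/455871471 ≈ -4.8015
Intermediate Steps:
P = 20
Z(a) = 2 (Z(a) = 7 - 5 = 2)
m(B) = 2 - B**2 (m(B) = 2 - B*B = 2 - B**2)
U(Q, G) = -9 + (2 + Q - Q**2)/(1942 + G) (U(Q, G) = -9 + (Q + (2 - Q**2))/(G + 1942) = -9 + (2 + Q - Q**2)/(1942 + G))
(U(2106, 1160) + 1412691)/(256721 - 550642) = ((-17476 + 2106 - 1*2106**2 - 9*1160)/(1942 + 1160) + 1412691)/(256721 - 550642) = ((-17476 + 2106 - 1*4435236 - 10440)/3102 + 1412691)/(-293921) = ((-17476 + 2106 - 4435236 - 10440)/3102 + 1412691)*(-1/293921) = ((1/3102)*(-4461046) + 1412691)*(-1/293921) = (-2230523/1551 + 1412691)*(-1/293921) = (2188853218/1551)*(-1/293921) = -2188853218/455871471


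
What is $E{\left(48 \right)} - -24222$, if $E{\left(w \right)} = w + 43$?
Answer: $24313$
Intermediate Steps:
$E{\left(w \right)} = 43 + w$
$E{\left(48 \right)} - -24222 = \left(43 + 48\right) - -24222 = 91 + 24222 = 24313$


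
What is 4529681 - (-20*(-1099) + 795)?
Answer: 4506906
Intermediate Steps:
4529681 - (-20*(-1099) + 795) = 4529681 - (21980 + 795) = 4529681 - 1*22775 = 4529681 - 22775 = 4506906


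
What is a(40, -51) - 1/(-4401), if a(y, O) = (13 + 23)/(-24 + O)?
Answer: -52787/110025 ≈ -0.47977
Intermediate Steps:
a(y, O) = 36/(-24 + O)
a(40, -51) - 1/(-4401) = 36/(-24 - 51) - 1/(-4401) = 36/(-75) - 1*(-1/4401) = 36*(-1/75) + 1/4401 = -12/25 + 1/4401 = -52787/110025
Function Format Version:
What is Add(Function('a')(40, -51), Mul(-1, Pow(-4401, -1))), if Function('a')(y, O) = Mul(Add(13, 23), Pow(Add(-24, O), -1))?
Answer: Rational(-52787, 110025) ≈ -0.47977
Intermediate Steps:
Function('a')(y, O) = Mul(36, Pow(Add(-24, O), -1))
Add(Function('a')(40, -51), Mul(-1, Pow(-4401, -1))) = Add(Mul(36, Pow(Add(-24, -51), -1)), Mul(-1, Pow(-4401, -1))) = Add(Mul(36, Pow(-75, -1)), Mul(-1, Rational(-1, 4401))) = Add(Mul(36, Rational(-1, 75)), Rational(1, 4401)) = Add(Rational(-12, 25), Rational(1, 4401)) = Rational(-52787, 110025)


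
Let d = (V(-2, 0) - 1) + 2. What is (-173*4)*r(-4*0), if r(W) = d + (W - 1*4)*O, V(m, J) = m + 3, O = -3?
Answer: -9688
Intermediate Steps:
V(m, J) = 3 + m
d = 2 (d = ((3 - 2) - 1) + 2 = (1 - 1) + 2 = 0 + 2 = 2)
r(W) = 14 - 3*W (r(W) = 2 + (W - 1*4)*(-3) = 2 + (W - 4)*(-3) = 2 + (-4 + W)*(-3) = 2 + (12 - 3*W) = 14 - 3*W)
(-173*4)*r(-4*0) = (-173*4)*(14 - (-12)*0) = -692*(14 - 3*0) = -692*(14 + 0) = -692*14 = -9688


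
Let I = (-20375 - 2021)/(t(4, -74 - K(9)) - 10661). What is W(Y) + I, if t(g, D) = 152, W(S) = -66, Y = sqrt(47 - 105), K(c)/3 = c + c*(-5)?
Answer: -671198/10509 ≈ -63.869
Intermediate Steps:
K(c) = -12*c (K(c) = 3*(c + c*(-5)) = 3*(c - 5*c) = 3*(-4*c) = -12*c)
Y = I*sqrt(58) (Y = sqrt(-58) = I*sqrt(58) ≈ 7.6158*I)
I = 22396/10509 (I = (-20375 - 2021)/(152 - 10661) = -22396/(-10509) = -22396*(-1/10509) = 22396/10509 ≈ 2.1311)
W(Y) + I = -66 + 22396/10509 = -671198/10509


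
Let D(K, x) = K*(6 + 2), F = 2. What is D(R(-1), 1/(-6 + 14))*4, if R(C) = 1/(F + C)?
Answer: 32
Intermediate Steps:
R(C) = 1/(2 + C)
D(K, x) = 8*K (D(K, x) = K*8 = 8*K)
D(R(-1), 1/(-6 + 14))*4 = (8/(2 - 1))*4 = (8/1)*4 = (8*1)*4 = 8*4 = 32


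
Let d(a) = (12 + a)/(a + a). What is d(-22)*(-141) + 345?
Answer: 6885/22 ≈ 312.95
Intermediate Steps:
d(a) = (12 + a)/(2*a) (d(a) = (12 + a)/((2*a)) = (12 + a)*(1/(2*a)) = (12 + a)/(2*a))
d(-22)*(-141) + 345 = ((1/2)*(12 - 22)/(-22))*(-141) + 345 = ((1/2)*(-1/22)*(-10))*(-141) + 345 = (5/22)*(-141) + 345 = -705/22 + 345 = 6885/22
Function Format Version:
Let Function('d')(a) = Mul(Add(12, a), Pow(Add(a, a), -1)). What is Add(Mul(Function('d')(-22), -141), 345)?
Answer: Rational(6885, 22) ≈ 312.95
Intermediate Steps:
Function('d')(a) = Mul(Rational(1, 2), Pow(a, -1), Add(12, a)) (Function('d')(a) = Mul(Add(12, a), Pow(Mul(2, a), -1)) = Mul(Add(12, a), Mul(Rational(1, 2), Pow(a, -1))) = Mul(Rational(1, 2), Pow(a, -1), Add(12, a)))
Add(Mul(Function('d')(-22), -141), 345) = Add(Mul(Mul(Rational(1, 2), Pow(-22, -1), Add(12, -22)), -141), 345) = Add(Mul(Mul(Rational(1, 2), Rational(-1, 22), -10), -141), 345) = Add(Mul(Rational(5, 22), -141), 345) = Add(Rational(-705, 22), 345) = Rational(6885, 22)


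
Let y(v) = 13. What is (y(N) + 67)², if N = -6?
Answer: 6400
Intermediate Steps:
(y(N) + 67)² = (13 + 67)² = 80² = 6400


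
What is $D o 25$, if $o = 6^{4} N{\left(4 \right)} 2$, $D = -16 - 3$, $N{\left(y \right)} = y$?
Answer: $-4924800$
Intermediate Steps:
$D = -19$
$o = 10368$ ($o = 6^{4} \cdot 4 \cdot 2 = 1296 \cdot 4 \cdot 2 = 5184 \cdot 2 = 10368$)
$D o 25 = \left(-19\right) 10368 \cdot 25 = \left(-196992\right) 25 = -4924800$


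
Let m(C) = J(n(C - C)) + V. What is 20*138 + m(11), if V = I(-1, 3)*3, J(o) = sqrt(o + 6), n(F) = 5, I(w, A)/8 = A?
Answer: 2832 + sqrt(11) ≈ 2835.3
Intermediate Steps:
I(w, A) = 8*A
J(o) = sqrt(6 + o)
V = 72 (V = (8*3)*3 = 24*3 = 72)
m(C) = 72 + sqrt(11) (m(C) = sqrt(6 + 5) + 72 = sqrt(11) + 72 = 72 + sqrt(11))
20*138 + m(11) = 20*138 + (72 + sqrt(11)) = 2760 + (72 + sqrt(11)) = 2832 + sqrt(11)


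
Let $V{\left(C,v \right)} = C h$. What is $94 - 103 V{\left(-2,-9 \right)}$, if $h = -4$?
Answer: $-730$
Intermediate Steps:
$V{\left(C,v \right)} = - 4 C$ ($V{\left(C,v \right)} = C \left(-4\right) = - 4 C$)
$94 - 103 V{\left(-2,-9 \right)} = 94 - 103 \left(\left(-4\right) \left(-2\right)\right) = 94 - 824 = -730$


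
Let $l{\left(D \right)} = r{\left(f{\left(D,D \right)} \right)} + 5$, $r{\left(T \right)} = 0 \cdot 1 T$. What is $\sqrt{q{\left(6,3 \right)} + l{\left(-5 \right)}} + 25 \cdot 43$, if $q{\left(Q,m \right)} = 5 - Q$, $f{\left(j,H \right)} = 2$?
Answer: $1077$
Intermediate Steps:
$r{\left(T \right)} = 0$ ($r{\left(T \right)} = 0 T = 0$)
$l{\left(D \right)} = 5$ ($l{\left(D \right)} = 0 + 5 = 5$)
$\sqrt{q{\left(6,3 \right)} + l{\left(-5 \right)}} + 25 \cdot 43 = \sqrt{\left(5 - 6\right) + 5} + 25 \cdot 43 = \sqrt{\left(5 - 6\right) + 5} + 1075 = \sqrt{-1 + 5} + 1075 = \sqrt{4} + 1075 = 2 + 1075 = 1077$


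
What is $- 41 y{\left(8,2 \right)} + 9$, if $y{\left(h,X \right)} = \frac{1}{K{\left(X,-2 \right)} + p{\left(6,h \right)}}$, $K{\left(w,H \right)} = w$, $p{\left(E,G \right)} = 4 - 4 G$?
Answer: $\frac{275}{26} \approx 10.577$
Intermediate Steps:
$y{\left(h,X \right)} = \frac{1}{4 + X - 4 h}$ ($y{\left(h,X \right)} = \frac{1}{X - \left(-4 + 4 h\right)} = \frac{1}{4 + X - 4 h}$)
$- 41 y{\left(8,2 \right)} + 9 = - \frac{41}{4 + 2 - 32} + 9 = - \frac{41}{-26} + 9 = \left(-41\right) \left(- \frac{1}{26}\right) + 9 = \frac{41}{26} + 9 = \frac{275}{26}$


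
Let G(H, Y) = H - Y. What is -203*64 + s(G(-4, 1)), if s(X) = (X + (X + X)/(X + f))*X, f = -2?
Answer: -90819/7 ≈ -12974.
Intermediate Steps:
s(X) = X*(X + 2*X/(-2 + X)) (s(X) = (X + (X + X)/(X - 2))*X = (X + (2*X)/(-2 + X))*X = (X + 2*X/(-2 + X))*X = X*(X + 2*X/(-2 + X)))
-203*64 + s(G(-4, 1)) = -203*64 + (-4 - 1*1)³/(-2 + (-4 - 1*1)) = -12992 + (-4 - 1)³/(-2 + (-4 - 1)) = -12992 + (-5)³/(-2 - 5) = -12992 - 125/(-7) = -12992 - 125*(-⅐) = -12992 + 125/7 = -90819/7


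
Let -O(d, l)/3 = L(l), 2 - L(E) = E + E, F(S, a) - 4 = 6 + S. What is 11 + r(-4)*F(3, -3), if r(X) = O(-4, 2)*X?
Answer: -301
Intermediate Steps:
F(S, a) = 10 + S (F(S, a) = 4 + (6 + S) = 10 + S)
L(E) = 2 - 2*E (L(E) = 2 - (E + E) = 2 - 2*E)
O(d, l) = -6 + 6*l (O(d, l) = -3*(2 - 2*l) = -6 + 6*l)
r(X) = 6*X (r(X) = (-6 + 6*2)*X = (-6 + 12)*X = 6*X)
11 + r(-4)*F(3, -3) = 11 + (6*(-4))*(10 + 3) = 11 - 24*13 = 11 - 312 = -301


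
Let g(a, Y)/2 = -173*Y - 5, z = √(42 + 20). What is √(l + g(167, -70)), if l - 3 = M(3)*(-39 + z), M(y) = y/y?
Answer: √(24174 + √62) ≈ 155.51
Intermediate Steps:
M(y) = 1
z = √62 ≈ 7.8740
g(a, Y) = -10 - 346*Y (g(a, Y) = 2*(-173*Y - 5) = 2*(-5 - 173*Y) = -10 - 346*Y)
l = -36 + √62 (l = 3 + 1*(-39 + √62) = 3 + (-39 + √62) = -36 + √62 ≈ -28.126)
√(l + g(167, -70)) = √((-36 + √62) + (-10 - 346*(-70))) = √((-36 + √62) + (-10 + 24220)) = √((-36 + √62) + 24210) = √(24174 + √62)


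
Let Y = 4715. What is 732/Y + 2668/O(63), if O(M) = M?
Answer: 12625736/297045 ≈ 42.504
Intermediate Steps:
732/Y + 2668/O(63) = 732/4715 + 2668/63 = 12625736/297045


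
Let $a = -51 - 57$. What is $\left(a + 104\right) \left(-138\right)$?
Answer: $552$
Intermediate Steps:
$a = -108$ ($a = -51 - 57 = -108$)
$\left(a + 104\right) \left(-138\right) = \left(-108 + 104\right) \left(-138\right) = \left(-4\right) \left(-138\right) = 552$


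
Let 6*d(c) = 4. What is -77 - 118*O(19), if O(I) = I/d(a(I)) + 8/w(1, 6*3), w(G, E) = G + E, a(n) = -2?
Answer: -66304/19 ≈ -3489.7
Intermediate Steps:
d(c) = ⅔ (d(c) = (⅙)*4 = ⅔)
w(G, E) = E + G
O(I) = 8/19 + 3*I/2 (O(I) = I/(⅔) + 8/(6*3 + 1) = I*(3/2) + 8/(18 + 1) = 3*I/2 + 8/19 = 8/19 + 3*I/2)
-77 - 118*O(19) = -77 - 118*(8/19 + (3/2)*19) = -77 - 118*(8/19 + 57/2) = -77 - 118*1099/38 = -77 - 64841/19 = -66304/19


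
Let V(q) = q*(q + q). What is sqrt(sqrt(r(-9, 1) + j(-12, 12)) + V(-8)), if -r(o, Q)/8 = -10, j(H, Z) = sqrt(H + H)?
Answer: sqrt(128 + sqrt(2)*sqrt(40 + I*sqrt(6))) ≈ 11.702 + 0.0117*I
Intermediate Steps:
j(H, Z) = sqrt(2)*sqrt(H) (j(H, Z) = sqrt(2*H) = sqrt(2)*sqrt(H))
V(q) = 2*q**2 (V(q) = q*(2*q) = 2*q**2)
r(o, Q) = 80 (r(o, Q) = -8*(-10) = 80)
sqrt(sqrt(r(-9, 1) + j(-12, 12)) + V(-8)) = sqrt(sqrt(80 + sqrt(2)*sqrt(-12)) + 2*(-8)**2) = sqrt(sqrt(80 + sqrt(2)*(2*I*sqrt(3))) + 2*64) = sqrt(sqrt(80 + 2*I*sqrt(6)) + 128) = sqrt(128 + sqrt(80 + 2*I*sqrt(6)))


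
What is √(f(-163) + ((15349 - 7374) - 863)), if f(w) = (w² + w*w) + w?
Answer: √60087 ≈ 245.13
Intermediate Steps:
f(w) = w + 2*w² (f(w) = (w² + w²) + w = 2*w² + w = w + 2*w²)
√(f(-163) + ((15349 - 7374) - 863)) = √(-163*(1 + 2*(-163)) + ((15349 - 7374) - 863)) = √(-163*(1 - 326) + (7975 - 863)) = √(-163*(-325) + 7112) = √(52975 + 7112) = √60087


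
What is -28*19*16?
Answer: -8512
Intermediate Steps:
-28*19*16 = -532*16 = -8512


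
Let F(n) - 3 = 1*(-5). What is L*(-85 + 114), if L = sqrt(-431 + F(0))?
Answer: 29*I*sqrt(433) ≈ 603.45*I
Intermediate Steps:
F(n) = -2 (F(n) = 3 + 1*(-5) = 3 - 5 = -2)
L = I*sqrt(433) (L = sqrt(-431 - 2) = sqrt(-433) = I*sqrt(433) ≈ 20.809*I)
L*(-85 + 114) = (I*sqrt(433))*(-85 + 114) = (I*sqrt(433))*29 = 29*I*sqrt(433)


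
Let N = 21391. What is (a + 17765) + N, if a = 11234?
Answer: 50390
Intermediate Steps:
(a + 17765) + N = (11234 + 17765) + 21391 = 28999 + 21391 = 50390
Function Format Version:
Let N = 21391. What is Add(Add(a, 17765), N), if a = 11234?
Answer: 50390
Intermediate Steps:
Add(Add(a, 17765), N) = Add(Add(11234, 17765), 21391) = Add(28999, 21391) = 50390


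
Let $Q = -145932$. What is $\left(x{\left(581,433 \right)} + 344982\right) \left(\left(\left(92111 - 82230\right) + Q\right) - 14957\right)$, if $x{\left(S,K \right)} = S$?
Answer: $-52182777504$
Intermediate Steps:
$\left(x{\left(581,433 \right)} + 344982\right) \left(\left(\left(92111 - 82230\right) + Q\right) - 14957\right) = \left(581 + 344982\right) \left(\left(\left(92111 - 82230\right) - 145932\right) - 14957\right) = 345563 \left(\left(9881 - 145932\right) - 14957\right) = 345563 \left(-136051 - 14957\right) = 345563 \left(-151008\right) = -52182777504$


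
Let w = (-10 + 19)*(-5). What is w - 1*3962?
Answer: -4007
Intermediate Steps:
w = -45 (w = 9*(-5) = -45)
w - 1*3962 = -45 - 1*3962 = -45 - 3962 = -4007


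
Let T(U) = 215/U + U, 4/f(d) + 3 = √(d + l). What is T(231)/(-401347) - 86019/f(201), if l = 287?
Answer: 23924762827645/370844628 - 86019*√122/2 ≈ -4.1054e+5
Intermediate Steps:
f(d) = 4/(-3 + √(287 + d)) (f(d) = 4/(-3 + √(d + 287)) = 4/(-3 + √(287 + d)))
T(U) = U + 215/U
T(231)/(-401347) - 86019/f(201) = (231 + 215/231)/(-401347) - (-258057/4 + 86019*√(287 + 201)/4) = (231 + 215*(1/231))*(-1/401347) - (-258057/4 + 86019*√122/2) = (231 + 215/231)*(-1/401347) - (-258057/4 + 86019*√122/2) = (53576/231)*(-1/401347) - 86019*(-¾ + √122/2) = -53576/92711157 + (258057/4 - 86019*√122/2) = 23924762827645/370844628 - 86019*√122/2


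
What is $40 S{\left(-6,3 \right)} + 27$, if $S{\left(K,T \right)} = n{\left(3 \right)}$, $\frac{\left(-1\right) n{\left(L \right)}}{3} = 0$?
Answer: $27$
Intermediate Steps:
$n{\left(L \right)} = 0$ ($n{\left(L \right)} = \left(-3\right) 0 = 0$)
$S{\left(K,T \right)} = 0$
$40 S{\left(-6,3 \right)} + 27 = 40 \cdot 0 + 27 = 0 + 27 = 27$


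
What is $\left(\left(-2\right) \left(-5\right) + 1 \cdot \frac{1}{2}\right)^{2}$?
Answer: $\frac{441}{4} \approx 110.25$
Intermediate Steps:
$\left(\left(-2\right) \left(-5\right) + 1 \cdot \frac{1}{2}\right)^{2} = \left(10 + 1 \cdot \frac{1}{2}\right)^{2} = \left(10 + \frac{1}{2}\right)^{2} = \left(\frac{21}{2}\right)^{2} = \frac{441}{4}$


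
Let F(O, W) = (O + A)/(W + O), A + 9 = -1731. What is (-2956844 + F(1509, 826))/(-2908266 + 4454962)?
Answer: -6904230971/3611535160 ≈ -1.9117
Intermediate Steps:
A = -1740 (A = -9 - 1731 = -1740)
F(O, W) = (-1740 + O)/(O + W) (F(O, W) = (O - 1740)/(W + O) = (-1740 + O)/(O + W))
(-2956844 + F(1509, 826))/(-2908266 + 4454962) = (-2956844 + (-1740 + 1509)/(1509 + 826))/(-2908266 + 4454962) = (-2956844 - 231/2335)/1546696 = (-2956844 + (1/2335)*(-231))*(1/1546696) = (-2956844 - 231/2335)*(1/1546696) = -6904230971/2335*1/1546696 = -6904230971/3611535160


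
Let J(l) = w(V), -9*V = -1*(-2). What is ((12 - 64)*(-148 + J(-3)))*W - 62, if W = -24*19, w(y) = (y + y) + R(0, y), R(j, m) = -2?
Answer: -10702202/3 ≈ -3.5674e+6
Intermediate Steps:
V = -2/9 (V = -(-1)*(-2)/9 = -1/9*2 = -2/9 ≈ -0.22222)
w(y) = -2 + 2*y (w(y) = (y + y) - 2 = 2*y - 2 = -2 + 2*y)
J(l) = -22/9 (J(l) = -2 + 2*(-2/9) = -2 - 4/9 = -22/9)
W = -456
((12 - 64)*(-148 + J(-3)))*W - 62 = ((12 - 64)*(-148 - 22/9))*(-456) - 62 = -52*(-1354/9)*(-456) - 62 = (70408/9)*(-456) - 62 = -10702016/3 - 62 = -10702202/3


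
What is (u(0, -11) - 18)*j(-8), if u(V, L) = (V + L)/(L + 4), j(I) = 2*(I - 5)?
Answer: 2990/7 ≈ 427.14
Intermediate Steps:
j(I) = -10 + 2*I (j(I) = 2*(-5 + I) = -10 + 2*I)
u(V, L) = (L + V)/(4 + L)
(u(0, -11) - 18)*j(-8) = ((-11 + 0)/(4 - 11) - 18)*(-10 + 2*(-8)) = (-11/(-7) - 18)*(-10 - 16) = (-⅐*(-11) - 18)*(-26) = (11/7 - 18)*(-26) = -115/7*(-26) = 2990/7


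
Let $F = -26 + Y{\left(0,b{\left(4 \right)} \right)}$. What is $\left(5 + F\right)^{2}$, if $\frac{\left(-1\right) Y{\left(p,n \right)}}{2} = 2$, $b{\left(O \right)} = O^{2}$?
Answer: $625$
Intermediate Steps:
$Y{\left(p,n \right)} = -4$ ($Y{\left(p,n \right)} = \left(-2\right) 2 = -4$)
$F = -30$ ($F = -26 - 4 = -30$)
$\left(5 + F\right)^{2} = \left(5 - 30\right)^{2} = \left(-25\right)^{2} = 625$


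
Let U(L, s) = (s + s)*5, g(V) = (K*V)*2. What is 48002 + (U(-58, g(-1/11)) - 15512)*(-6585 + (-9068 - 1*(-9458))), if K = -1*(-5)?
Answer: 1058212762/11 ≈ 9.6201e+7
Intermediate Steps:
K = 5
g(V) = 10*V (g(V) = (5*V)*2 = 10*V)
U(L, s) = 10*s (U(L, s) = (2*s)*5 = 10*s)
48002 + (U(-58, g(-1/11)) - 15512)*(-6585 + (-9068 - 1*(-9458))) = 48002 + (10*(10*(-1/11)) - 15512)*(-6585 + (-9068 - 1*(-9458))) = 48002 + (10*(10*(-1*1/11)) - 15512)*(-6585 + (-9068 + 9458)) = 48002 + (10*(10*(-1/11)) - 15512)*(-6585 + 390) = 48002 + (10*(-10/11) - 15512)*(-6195) = 48002 + (-100/11 - 15512)*(-6195) = 48002 - 170732/11*(-6195) = 48002 + 1057684740/11 = 1058212762/11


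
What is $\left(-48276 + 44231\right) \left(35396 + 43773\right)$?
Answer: $-320238605$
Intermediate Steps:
$\left(-48276 + 44231\right) \left(35396 + 43773\right) = \left(-4045\right) 79169 = -320238605$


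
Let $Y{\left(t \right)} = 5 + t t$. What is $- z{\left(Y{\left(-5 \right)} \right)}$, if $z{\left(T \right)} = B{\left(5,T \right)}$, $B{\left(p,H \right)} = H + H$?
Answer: $-60$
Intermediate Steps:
$B{\left(p,H \right)} = 2 H$
$Y{\left(t \right)} = 5 + t^{2}$
$z{\left(T \right)} = 2 T$
$- z{\left(Y{\left(-5 \right)} \right)} = - 2 \left(5 + \left(-5\right)^{2}\right) = - 2 \left(5 + 25\right) = - 2 \cdot 30 = \left(-1\right) 60 = -60$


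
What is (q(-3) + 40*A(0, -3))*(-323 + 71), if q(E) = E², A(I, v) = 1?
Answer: -12348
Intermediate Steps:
(q(-3) + 40*A(0, -3))*(-323 + 71) = ((-3)² + 40*1)*(-323 + 71) = (9 + 40)*(-252) = 49*(-252) = -12348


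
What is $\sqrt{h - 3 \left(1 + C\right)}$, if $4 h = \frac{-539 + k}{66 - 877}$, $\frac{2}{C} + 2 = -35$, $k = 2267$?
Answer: $\frac{i \sqrt{3034877973}}{30007} \approx 1.8359 i$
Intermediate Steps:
$C = - \frac{2}{37}$ ($C = \frac{2}{-2 - 35} = \frac{2}{-37} = 2 \left(- \frac{1}{37}\right) = - \frac{2}{37} \approx -0.054054$)
$h = - \frac{432}{811}$ ($h = \frac{\left(-539 + 2267\right) \frac{1}{66 - 877}}{4} = \frac{1728 \frac{1}{-811}}{4} = \frac{1728 \left(- \frac{1}{811}\right)}{4} = \frac{1}{4} \left(- \frac{1728}{811}\right) = - \frac{432}{811} \approx -0.53268$)
$\sqrt{h - 3 \left(1 + C\right)} = \sqrt{- \frac{432}{811} - 3 \left(1 - \frac{2}{37}\right)} = \sqrt{- \frac{432}{811} - \frac{105}{37}} = \sqrt{- \frac{101139}{30007}} = \frac{i \sqrt{3034877973}}{30007}$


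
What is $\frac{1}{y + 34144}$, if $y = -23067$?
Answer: $\frac{1}{11077} \approx 9.0277 \cdot 10^{-5}$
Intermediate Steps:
$\frac{1}{y + 34144} = \frac{1}{-23067 + 34144} = \frac{1}{11077}$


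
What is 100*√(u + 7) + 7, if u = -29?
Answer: 7 + 100*I*√22 ≈ 7.0 + 469.04*I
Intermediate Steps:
100*√(u + 7) + 7 = 100*√(-29 + 7) + 7 = 100*√(-22) + 7 = 100*(I*√22) + 7 = 100*I*√22 + 7 = 7 + 100*I*√22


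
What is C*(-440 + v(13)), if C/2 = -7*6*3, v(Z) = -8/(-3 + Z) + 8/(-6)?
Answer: 557088/5 ≈ 1.1142e+5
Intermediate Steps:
v(Z) = -4/3 - 8/(-3 + Z) (v(Z) = -8/(-3 + Z) + 8*(-⅙) = -8/(-3 + Z) - 4/3 = -4/3 - 8/(-3 + Z))
C = -252 (C = 2*(-7*6*3) = 2*(-42*3) = 2*(-126) = -252)
C*(-440 + v(13)) = -252*(-440 + 4*(-3 - 1*13)/(3*(-3 + 13))) = -252*(-440 + (4/3)*(-3 - 13)/10) = -252*(-440 + (4/3)*(⅒)*(-16)) = -252*(-440 - 32/15) = -252*(-6632/15) = 557088/5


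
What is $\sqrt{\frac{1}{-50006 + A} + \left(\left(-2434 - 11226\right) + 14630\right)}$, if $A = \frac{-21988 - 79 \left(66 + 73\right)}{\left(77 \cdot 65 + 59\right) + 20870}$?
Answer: $\frac{2 \sqrt{407865584505282196737}}{1296888573} \approx 31.145$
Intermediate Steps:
$A = - \frac{32969}{25934}$ ($A = \frac{-21988 - 10981}{\left(5005 + 59\right) + 20870} = \frac{-21988 - 10981}{5064 + 20870} = - \frac{32969}{25934} \approx -1.2713$)
$\sqrt{\frac{1}{-50006 + A} + \left(\left(-2434 - 11226\right) + 14630\right)} = \sqrt{\frac{1}{-50006 - \frac{32969}{25934}} + \left(\left(-2434 - 11226\right) + 14630\right)} = \sqrt{\frac{1}{- \frac{1296888573}{25934}} + \left(-13660 + 14630\right)} = \sqrt{- \frac{25934}{1296888573} + 970} = \sqrt{\frac{1257981889876}{1296888573}} = \frac{2 \sqrt{407865584505282196737}}{1296888573}$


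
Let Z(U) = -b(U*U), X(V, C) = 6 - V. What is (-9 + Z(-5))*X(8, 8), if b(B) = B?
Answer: 68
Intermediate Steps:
Z(U) = -U**2 (Z(U) = -U*U = -U**2)
(-9 + Z(-5))*X(8, 8) = (-9 - 1*(-5)**2)*(6 - 1*8) = (-9 - 1*25)*(6 - 8) = (-9 - 25)*(-2) = -34*(-2) = 68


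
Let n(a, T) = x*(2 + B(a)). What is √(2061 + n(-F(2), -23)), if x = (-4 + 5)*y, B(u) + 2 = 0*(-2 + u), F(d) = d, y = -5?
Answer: 3*√229 ≈ 45.398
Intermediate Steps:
B(u) = -2 (B(u) = -2 + 0*(-2 + u) = -2 + 0 = -2)
x = -5 (x = (-4 + 5)*(-5) = 1*(-5) = -5)
n(a, T) = 0 (n(a, T) = -5*(2 - 2) = -5*0 = 0)
√(2061 + n(-F(2), -23)) = √(2061 + 0) = √2061 = 3*√229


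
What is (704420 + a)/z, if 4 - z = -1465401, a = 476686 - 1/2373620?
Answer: 2803496823719/3478314616100 ≈ 0.80599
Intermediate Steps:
a = 1131471423319/2373620 (a = 476686 - 1*1/2373620 = 476686 - 1/2373620 = 1131471423319/2373620 ≈ 4.7669e+5)
z = 1465405 (z = 4 - 1*(-1465401) = 4 + 1465401 = 1465405)
(704420 + a)/z = (704420 + 1131471423319/2373620)/1465405 = (2803496823719/2373620)*(1/1465405) = 2803496823719/3478314616100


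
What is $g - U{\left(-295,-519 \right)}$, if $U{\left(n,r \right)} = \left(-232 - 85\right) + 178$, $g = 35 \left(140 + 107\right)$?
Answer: $8784$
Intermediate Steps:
$g = 8645$ ($g = 35 \cdot 247 = 8645$)
$U{\left(n,r \right)} = -139$ ($U{\left(n,r \right)} = -317 + 178 = -139$)
$g - U{\left(-295,-519 \right)} = 8645 - -139 = 8645 + 139 = 8784$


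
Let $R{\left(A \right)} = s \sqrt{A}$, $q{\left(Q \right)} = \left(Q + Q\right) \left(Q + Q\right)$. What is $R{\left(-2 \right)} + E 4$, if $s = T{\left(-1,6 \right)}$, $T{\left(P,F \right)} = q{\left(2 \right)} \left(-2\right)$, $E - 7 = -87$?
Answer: $-320 - 32 i \sqrt{2} \approx -320.0 - 45.255 i$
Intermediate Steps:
$q{\left(Q \right)} = 4 Q^{2}$ ($q{\left(Q \right)} = 2 Q 2 Q = 4 Q^{2}$)
$E = -80$ ($E = 7 - 87 = -80$)
$T{\left(P,F \right)} = -32$ ($T{\left(P,F \right)} = 4 \cdot 2^{2} \left(-2\right) = 4 \cdot 4 \left(-2\right) = 16 \left(-2\right) = -32$)
$s = -32$
$R{\left(A \right)} = - 32 \sqrt{A}$
$R{\left(-2 \right)} + E 4 = - 32 \sqrt{-2} - 320 = - 32 i \sqrt{2} - 320 = -320 - 32 i \sqrt{2}$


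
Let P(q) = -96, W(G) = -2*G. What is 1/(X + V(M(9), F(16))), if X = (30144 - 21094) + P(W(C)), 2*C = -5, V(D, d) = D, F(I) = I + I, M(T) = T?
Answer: 1/8963 ≈ 0.00011157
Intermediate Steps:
F(I) = 2*I
C = -5/2 (C = (½)*(-5) = -5/2 ≈ -2.5000)
X = 8954 (X = (30144 - 21094) - 96 = 9050 - 96 = 8954)
1/(X + V(M(9), F(16))) = 1/(8954 + 9) = 1/8963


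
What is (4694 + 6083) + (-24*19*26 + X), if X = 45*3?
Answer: -944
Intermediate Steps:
X = 135
(4694 + 6083) + (-24*19*26 + X) = (4694 + 6083) + (-24*19*26 + 135) = 10777 + (-456*26 + 135) = 10777 + (-11856 + 135) = 10777 - 11721 = -944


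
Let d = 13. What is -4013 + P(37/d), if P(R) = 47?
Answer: -3966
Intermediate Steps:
-4013 + P(37/d) = -4013 + 47 = -3966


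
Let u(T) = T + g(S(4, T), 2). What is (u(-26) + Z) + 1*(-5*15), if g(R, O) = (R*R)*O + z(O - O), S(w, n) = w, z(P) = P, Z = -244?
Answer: -313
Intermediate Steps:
g(R, O) = O*R**2 (g(R, O) = (R*R)*O + (O - O) = R**2*O + 0 = O*R**2 + 0 = O*R**2)
u(T) = 32 + T (u(T) = T + 2*4**2 = T + 2*16 = T + 32 = 32 + T)
(u(-26) + Z) + 1*(-5*15) = ((32 - 26) - 244) + 1*(-5*15) = (6 - 244) + 1*(-75) = -238 - 75 = -313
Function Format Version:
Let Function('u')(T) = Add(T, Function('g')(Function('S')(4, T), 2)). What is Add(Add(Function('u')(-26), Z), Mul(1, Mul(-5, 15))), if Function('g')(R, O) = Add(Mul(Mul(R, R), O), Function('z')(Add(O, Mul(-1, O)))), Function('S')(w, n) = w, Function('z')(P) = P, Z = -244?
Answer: -313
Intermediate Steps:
Function('g')(R, O) = Mul(O, Pow(R, 2)) (Function('g')(R, O) = Add(Mul(Mul(R, R), O), Add(O, Mul(-1, O))) = Add(Mul(Pow(R, 2), O), 0) = Add(Mul(O, Pow(R, 2)), 0) = Mul(O, Pow(R, 2)))
Function('u')(T) = Add(32, T) (Function('u')(T) = Add(T, Mul(2, Pow(4, 2))) = Add(T, Mul(2, 16)) = Add(T, 32) = Add(32, T))
Add(Add(Function('u')(-26), Z), Mul(1, Mul(-5, 15))) = Add(Add(Add(32, -26), -244), Mul(1, Mul(-5, 15))) = Add(Add(6, -244), Mul(1, -75)) = Add(-238, -75) = -313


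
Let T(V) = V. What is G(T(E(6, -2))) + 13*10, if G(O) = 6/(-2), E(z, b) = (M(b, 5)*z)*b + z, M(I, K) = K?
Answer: 127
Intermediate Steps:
E(z, b) = z + 5*b*z (E(z, b) = (5*z)*b + z = 5*b*z + z = z + 5*b*z)
G(O) = -3 (G(O) = 6*(-½) = -3)
G(T(E(6, -2))) + 13*10 = -3 + 13*10 = -3 + 130 = 127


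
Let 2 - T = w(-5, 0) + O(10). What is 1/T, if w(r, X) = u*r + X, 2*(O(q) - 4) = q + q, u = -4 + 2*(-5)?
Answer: -1/82 ≈ -0.012195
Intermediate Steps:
u = -14 (u = -4 - 10 = -14)
O(q) = 4 + q (O(q) = 4 + (q + q)/2 = 4 + (2*q)/2 = 4 + q)
w(r, X) = X - 14*r (w(r, X) = -14*r + X = X - 14*r)
T = -82 (T = 2 - ((0 - 14*(-5)) + (4 + 10)) = 2 - ((0 + 70) + 14) = 2 - (70 + 14) = 2 - 1*84 = 2 - 84 = -82)
1/T = 1/(-82) = -1/82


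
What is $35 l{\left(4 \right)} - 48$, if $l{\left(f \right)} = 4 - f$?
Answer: $-48$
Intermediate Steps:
$35 l{\left(4 \right)} - 48 = 35 \left(4 - 4\right) - 48 = 35 \cdot 0 - 48 = 0 - 48 = -48$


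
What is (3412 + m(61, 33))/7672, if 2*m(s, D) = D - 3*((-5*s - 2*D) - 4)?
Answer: 3991/7672 ≈ 0.52020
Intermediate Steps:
m(s, D) = 6 + 7*D/2 + 15*s/2 (m(s, D) = (D - 3*((-5*s - 2*D) - 4))/2 = (D - 3*(-4 - 5*s - 2*D))/2 = (D + (12 + 6*D + 15*s))/2 = (12 + 7*D + 15*s)/2 = 6 + 7*D/2 + 15*s/2)
(3412 + m(61, 33))/7672 = (3412 + (6 + (7/2)*33 + (15/2)*61))/7672 = (3412 + (6 + 231/2 + 915/2))*(1/7672) = (3412 + 579)*(1/7672) = 3991*(1/7672) = 3991/7672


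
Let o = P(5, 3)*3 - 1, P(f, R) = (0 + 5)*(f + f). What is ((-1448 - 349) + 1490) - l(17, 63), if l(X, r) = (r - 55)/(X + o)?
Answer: -25485/83 ≈ -307.05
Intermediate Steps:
P(f, R) = 10*f (P(f, R) = 5*(2*f) = 10*f)
o = 149 (o = (10*5)*3 - 1 = 50*3 - 1 = 150 - 1 = 149)
l(X, r) = (-55 + r)/(149 + X) (l(X, r) = (r - 55)/(X + 149) = (-55 + r)/(149 + X))
((-1448 - 349) + 1490) - l(17, 63) = ((-1448 - 349) + 1490) - (-55 + 63)/(149 + 17) = (-1797 + 1490) - 8/166 = -307 - 8/166 = -307 - 1*4/83 = -307 - 4/83 = -25485/83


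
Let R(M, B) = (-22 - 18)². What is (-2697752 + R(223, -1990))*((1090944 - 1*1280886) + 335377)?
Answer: -392114866120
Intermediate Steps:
R(M, B) = 1600 (R(M, B) = (-40)² = 1600)
(-2697752 + R(223, -1990))*((1090944 - 1*1280886) + 335377) = (-2697752 + 1600)*((1090944 - 1*1280886) + 335377) = -2696152*((1090944 - 1280886) + 335377) = -2696152*(-189942 + 335377) = -2696152*145435 = -392114866120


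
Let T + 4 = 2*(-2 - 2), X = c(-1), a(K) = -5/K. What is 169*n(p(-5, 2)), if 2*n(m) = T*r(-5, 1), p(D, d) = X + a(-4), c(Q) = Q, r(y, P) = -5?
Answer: 5070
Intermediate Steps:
X = -1
p(D, d) = 1/4 (p(D, d) = -1 - 5/(-4) = -1 - 5*(-1/4) = -1 + 5/4 = 1/4)
T = -12 (T = -4 + 2*(-2 - 2) = -4 + 2*(-4) = -4 - 8 = -12)
n(m) = 30 (n(m) = (-12*(-5))/2 = (1/2)*60 = 30)
169*n(p(-5, 2)) = 169*30 = 5070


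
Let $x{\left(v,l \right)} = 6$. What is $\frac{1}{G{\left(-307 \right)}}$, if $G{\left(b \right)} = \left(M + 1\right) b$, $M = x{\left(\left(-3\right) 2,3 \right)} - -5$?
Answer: $- \frac{1}{3684} \approx -0.00027144$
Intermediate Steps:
$M = 11$ ($M = 6 - -5 = 6 + 5 = 11$)
$G{\left(b \right)} = 12 b$ ($G{\left(b \right)} = \left(11 + 1\right) b = 12 b$)
$\frac{1}{G{\left(-307 \right)}} = \frac{1}{12 \left(-307\right)} = \frac{1}{-3684} = - \frac{1}{3684}$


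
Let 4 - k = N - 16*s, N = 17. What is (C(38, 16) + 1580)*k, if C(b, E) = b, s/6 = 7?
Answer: 1066262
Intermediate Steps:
s = 42 (s = 6*7 = 42)
k = 659 (k = 4 - (17 - 16*42) = 4 - (17 - 672) = 4 - 1*(-655) = 4 + 655 = 659)
(C(38, 16) + 1580)*k = (38 + 1580)*659 = 1618*659 = 1066262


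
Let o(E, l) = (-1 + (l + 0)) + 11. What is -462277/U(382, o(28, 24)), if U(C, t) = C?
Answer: -462277/382 ≈ -1210.1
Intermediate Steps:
o(E, l) = 10 + l (o(E, l) = (-1 + l) + 11 = 10 + l)
-462277/U(382, o(28, 24)) = -462277/382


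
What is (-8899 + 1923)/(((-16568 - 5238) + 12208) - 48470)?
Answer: 1744/14517 ≈ 0.12014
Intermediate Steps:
(-8899 + 1923)/(((-16568 - 5238) + 12208) - 48470) = -6976/((-21806 + 12208) - 48470) = -6976/(-9598 - 48470) = -6976/(-58068) = -6976*(-1/58068) = 1744/14517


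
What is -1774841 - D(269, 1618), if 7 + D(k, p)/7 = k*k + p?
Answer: -2292645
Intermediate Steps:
D(k, p) = -49 + 7*p + 7*k² (D(k, p) = -49 + 7*(k*k + p) = -49 + 7*(k² + p) = -49 + 7*(p + k²) = -49 + (7*p + 7*k²) = -49 + 7*p + 7*k²)
-1774841 - D(269, 1618) = -1774841 - (-49 + 7*1618 + 7*269²) = -1774841 - (-49 + 11326 + 7*72361) = -1774841 - (-49 + 11326 + 506527) = -1774841 - 1*517804 = -1774841 - 517804 = -2292645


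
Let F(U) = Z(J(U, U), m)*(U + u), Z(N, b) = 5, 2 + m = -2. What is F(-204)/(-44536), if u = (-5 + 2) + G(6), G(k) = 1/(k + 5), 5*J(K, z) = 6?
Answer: 2845/122474 ≈ 0.023229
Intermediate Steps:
m = -4 (m = -2 - 2 = -4)
J(K, z) = 6/5 (J(K, z) = (1/5)*6 = 6/5)
G(k) = 1/(5 + k)
u = -32/11 (u = (-5 + 2) + 1/(5 + 6) = -3 + 1/11 = -32/11 ≈ -2.9091)
F(U) = -160/11 + 5*U (F(U) = 5*(U - 32/11) = 5*(-32/11 + U) = -160/11 + 5*U)
F(-204)/(-44536) = (-160/11 + 5*(-204))/(-44536) = (-160/11 - 1020)*(-1/44536) = -11380/11*(-1/44536) = 2845/122474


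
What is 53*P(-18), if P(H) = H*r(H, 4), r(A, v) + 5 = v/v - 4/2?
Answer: 5724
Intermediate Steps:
r(A, v) = -6 (r(A, v) = -5 + (v/v - 4/2) = -5 + (1 - 4*½) = -5 + (1 - 2) = -5 - 1 = -6)
P(H) = -6*H (P(H) = H*(-6) = -6*H)
53*P(-18) = 53*(-6*(-18)) = 53*108 = 5724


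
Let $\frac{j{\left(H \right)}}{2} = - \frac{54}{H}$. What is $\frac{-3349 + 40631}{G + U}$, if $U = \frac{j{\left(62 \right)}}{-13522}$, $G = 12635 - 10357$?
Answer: $\frac{7813971662}{477448325} \approx 16.366$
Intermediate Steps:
$j{\left(H \right)} = - \frac{108}{H}$ ($j{\left(H \right)} = 2 \left(- \frac{54}{H}\right) = - \frac{108}{H}$)
$G = 2278$
$U = \frac{27}{209591}$ ($U = \frac{\left(-108\right) \frac{1}{62}}{-13522} = \left(-108\right) \frac{1}{62} \left(- \frac{1}{13522}\right) = \left(- \frac{54}{31}\right) \left(- \frac{1}{13522}\right) = \frac{27}{209591} \approx 0.00012882$)
$\frac{-3349 + 40631}{G + U} = \frac{-3349 + 40631}{2278 + \frac{27}{209591}} = \frac{37282}{\frac{477448325}{209591}} = 37282 \cdot \frac{209591}{477448325} = \frac{7813971662}{477448325}$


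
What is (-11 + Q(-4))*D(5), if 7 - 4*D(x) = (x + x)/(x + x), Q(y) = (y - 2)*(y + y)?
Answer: 111/2 ≈ 55.500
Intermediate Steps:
Q(y) = 2*y*(-2 + y) (Q(y) = (-2 + y)*(2*y) = 2*y*(-2 + y))
D(x) = 3/2 (D(x) = 7/4 - (x + x)/(4*(x + x)) = 7/4 - 2*x/(4*(2*x)) = 7/4 - 2*x*1/(2*x)/4 = 7/4 - ¼*1 = 7/4 - ¼ = 3/2)
(-11 + Q(-4))*D(5) = (-11 + 2*(-4)*(-2 - 4))*(3/2) = (-11 + 2*(-4)*(-6))*(3/2) = (-11 + 48)*(3/2) = 37*(3/2) = 111/2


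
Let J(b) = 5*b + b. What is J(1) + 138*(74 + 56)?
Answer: 17946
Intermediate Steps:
J(b) = 6*b
J(1) + 138*(74 + 56) = 6*1 + 138*(74 + 56) = 6 + 138*130 = 6 + 17940 = 17946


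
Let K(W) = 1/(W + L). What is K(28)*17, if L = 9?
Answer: 17/37 ≈ 0.45946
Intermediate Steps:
K(W) = 1/(9 + W) (K(W) = 1/(W + 9) = 1/(9 + W))
K(28)*17 = 17/(9 + 28) = 17/37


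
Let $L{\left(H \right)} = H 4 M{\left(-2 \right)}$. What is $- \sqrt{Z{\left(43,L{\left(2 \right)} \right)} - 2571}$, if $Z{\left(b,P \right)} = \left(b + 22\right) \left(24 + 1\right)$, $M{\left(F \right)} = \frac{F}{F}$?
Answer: $- i \sqrt{946} \approx - 30.757 i$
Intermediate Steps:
$M{\left(F \right)} = 1$
$L{\left(H \right)} = 4 H$ ($L{\left(H \right)} = H 4 \cdot 1 = 4 H 1 = 4 H$)
$Z{\left(b,P \right)} = 550 + 25 b$ ($Z{\left(b,P \right)} = \left(22 + b\right) 25 = 550 + 25 b$)
$- \sqrt{Z{\left(43,L{\left(2 \right)} \right)} - 2571} = - \sqrt{\left(550 + 25 \cdot 43\right) - 2571} = - \sqrt{\left(550 + 1075\right) - 2571} = - \sqrt{1625 - 2571} = - \sqrt{-946} = - i \sqrt{946}$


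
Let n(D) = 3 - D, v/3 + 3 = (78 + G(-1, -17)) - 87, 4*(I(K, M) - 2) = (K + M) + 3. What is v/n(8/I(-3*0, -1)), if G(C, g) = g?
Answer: 435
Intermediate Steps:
I(K, M) = 11/4 + K/4 + M/4 (I(K, M) = 2 + ((K + M) + 3)/4 = 2 + (3 + K + M)/4 = 2 + (3/4 + K/4 + M/4) = 11/4 + K/4 + M/4)
v = -87 (v = -9 + 3*((78 - 17) - 87) = -9 + 3*(61 - 87) = -9 + 3*(-26) = -9 - 78 = -87)
v/n(8/I(-3*0, -1)) = -87/(3 - 8/(11/4 + (-3*0)/4 + (1/4)*(-1))) = -87/(3 - 8/(11/4 + (1/4)*0 - 1/4)) = -87/(3 - 8/(11/4 + 0 - 1/4)) = -87/(3 - 8/5/2) = -87/(3 - 8*2/5) = -87/(3 - 1*16/5) = -87/(3 - 16/5) = -87/(-1/5) = -87*(-5) = 435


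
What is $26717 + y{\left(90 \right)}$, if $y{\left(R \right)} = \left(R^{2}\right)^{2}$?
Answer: $65636717$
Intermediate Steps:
$y{\left(R \right)} = R^{4}$
$26717 + y{\left(90 \right)} = 26717 + 90^{4} = 26717 + 65610000 = 65636717$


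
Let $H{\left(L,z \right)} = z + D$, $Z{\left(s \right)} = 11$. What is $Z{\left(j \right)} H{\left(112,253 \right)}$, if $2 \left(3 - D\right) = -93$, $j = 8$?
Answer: $\frac{6655}{2} \approx 3327.5$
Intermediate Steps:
$D = \frac{99}{2}$ ($D = 3 - - \frac{93}{2} = 3 + \frac{93}{2} = \frac{99}{2} \approx 49.5$)
$H{\left(L,z \right)} = \frac{99}{2} + z$ ($H{\left(L,z \right)} = z + \frac{99}{2} = \frac{99}{2} + z$)
$Z{\left(j \right)} H{\left(112,253 \right)} = 11 \left(\frac{99}{2} + 253\right) = 11 \cdot \frac{605}{2} = \frac{6655}{2}$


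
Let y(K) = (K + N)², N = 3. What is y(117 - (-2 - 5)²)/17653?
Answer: 5041/17653 ≈ 0.28556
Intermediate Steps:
y(K) = (3 + K)² (y(K) = (K + 3)² = (3 + K)²)
y(117 - (-2 - 5)²)/17653 = (3 + (117 - (-2 - 5)²))²/17653 = (3 + (117 - 1*(-7)²))²*(1/17653) = (3 + (117 - 1*49))²*(1/17653) = (3 + (117 - 49))²*(1/17653) = (3 + 68)²*(1/17653) = 71²*(1/17653) = 5041*(1/17653) = 5041/17653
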